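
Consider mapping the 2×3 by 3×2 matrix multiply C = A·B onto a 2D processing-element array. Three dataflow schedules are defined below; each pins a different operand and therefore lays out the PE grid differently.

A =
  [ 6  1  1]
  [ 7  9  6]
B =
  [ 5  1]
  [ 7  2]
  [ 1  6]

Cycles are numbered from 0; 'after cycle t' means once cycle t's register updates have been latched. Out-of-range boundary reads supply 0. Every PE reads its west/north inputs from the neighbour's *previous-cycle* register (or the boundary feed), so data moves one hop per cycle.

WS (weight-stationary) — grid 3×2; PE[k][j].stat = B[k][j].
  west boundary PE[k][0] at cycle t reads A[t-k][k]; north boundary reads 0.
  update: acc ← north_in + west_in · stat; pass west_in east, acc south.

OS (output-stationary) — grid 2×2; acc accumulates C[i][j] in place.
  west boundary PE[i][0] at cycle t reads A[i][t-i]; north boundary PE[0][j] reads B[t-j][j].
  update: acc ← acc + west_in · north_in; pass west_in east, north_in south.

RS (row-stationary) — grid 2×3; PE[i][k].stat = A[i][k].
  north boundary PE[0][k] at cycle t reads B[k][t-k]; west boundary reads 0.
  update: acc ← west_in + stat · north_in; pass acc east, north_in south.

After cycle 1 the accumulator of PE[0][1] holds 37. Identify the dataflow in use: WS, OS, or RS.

dataflow = RS

— WS: 3×2; PE[0][1] trace:
  t=0 PE[0][1]: acc=0 h=0 v=0
  t=1 PE[0][1]: acc=6 h=6 v=6
— OS: 2×2; PE[0][1] trace:
  t=0 PE[0][1]: acc=0 h=0 v=0
  t=1 PE[0][1]: acc=6 h=6 v=1
— RS: 2×3; PE[0][1] trace:
  t=0 PE[0][1]: acc=0 h=0 v=0
  t=1 PE[0][1]: acc=37 h=37 v=7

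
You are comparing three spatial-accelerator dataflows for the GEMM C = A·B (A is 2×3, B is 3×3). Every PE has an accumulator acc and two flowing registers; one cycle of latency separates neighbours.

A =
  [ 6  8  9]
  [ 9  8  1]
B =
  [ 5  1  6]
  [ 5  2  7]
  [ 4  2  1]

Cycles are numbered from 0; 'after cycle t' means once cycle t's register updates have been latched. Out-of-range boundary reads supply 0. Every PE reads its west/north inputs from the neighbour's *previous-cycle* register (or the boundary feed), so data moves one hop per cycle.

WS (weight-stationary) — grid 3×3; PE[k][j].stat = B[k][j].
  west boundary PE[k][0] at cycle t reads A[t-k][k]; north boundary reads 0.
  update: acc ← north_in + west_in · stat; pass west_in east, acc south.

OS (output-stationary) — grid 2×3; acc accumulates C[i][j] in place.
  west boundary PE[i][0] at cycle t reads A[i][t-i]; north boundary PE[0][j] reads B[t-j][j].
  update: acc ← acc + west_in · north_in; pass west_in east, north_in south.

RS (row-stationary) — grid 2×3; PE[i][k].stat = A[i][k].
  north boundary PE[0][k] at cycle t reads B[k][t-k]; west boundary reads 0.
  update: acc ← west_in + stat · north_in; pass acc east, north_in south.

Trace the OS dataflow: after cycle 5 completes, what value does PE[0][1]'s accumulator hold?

PE[0][1].acc = 40

OS (2×3). Following PE[0][1] plus its west/north inputs:
  step 0 · PE0,0: acc=30; fwd→6 fwd↓5
  step 0 · PE0,1: acc=0; fwd→0 fwd↓0
  step 1 · PE0,0: acc=70; fwd→8 fwd↓5
  step 1 · PE0,1: acc=6; fwd→6 fwd↓1
  step 2 · PE0,0: acc=106; fwd→9 fwd↓4
  step 2 · PE0,1: acc=22; fwd→8 fwd↓2
  step 3 · PE0,0: acc=106; fwd→0 fwd↓0
  step 3 · PE0,1: acc=40; fwd→9 fwd↓2
  step 4 · PE0,0: acc=106; fwd→0 fwd↓0
  step 4 · PE0,1: acc=40; fwd→0 fwd↓0
  step 5 · PE0,0: acc=106; fwd→0 fwd↓0
  step 5 · PE0,1: acc=40; fwd→0 fwd↓0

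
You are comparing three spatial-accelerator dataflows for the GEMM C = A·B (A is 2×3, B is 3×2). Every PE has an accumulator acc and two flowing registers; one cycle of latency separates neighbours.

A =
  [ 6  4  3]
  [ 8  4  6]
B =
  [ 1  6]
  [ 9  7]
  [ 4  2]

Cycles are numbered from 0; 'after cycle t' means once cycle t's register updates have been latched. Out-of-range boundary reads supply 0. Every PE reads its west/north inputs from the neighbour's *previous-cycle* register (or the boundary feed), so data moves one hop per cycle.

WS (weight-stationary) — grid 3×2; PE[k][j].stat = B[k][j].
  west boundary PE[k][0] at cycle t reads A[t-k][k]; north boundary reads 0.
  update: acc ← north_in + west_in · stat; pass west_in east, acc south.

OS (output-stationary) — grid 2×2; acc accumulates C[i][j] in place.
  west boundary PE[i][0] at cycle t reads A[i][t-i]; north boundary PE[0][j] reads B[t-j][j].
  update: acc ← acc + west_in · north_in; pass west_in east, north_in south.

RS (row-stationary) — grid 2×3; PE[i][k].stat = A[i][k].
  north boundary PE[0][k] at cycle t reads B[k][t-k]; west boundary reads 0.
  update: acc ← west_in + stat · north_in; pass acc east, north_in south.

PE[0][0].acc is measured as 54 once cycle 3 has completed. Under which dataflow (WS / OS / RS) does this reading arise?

dataflow = OS

— WS: 3×2; PE[0][0] trace:
  0: (0,0).acc=6  regs=<6,6>
  1: (0,0).acc=8  regs=<8,8>
  2: (0,0).acc=0  regs=<0,0>
  3: (0,0).acc=0  regs=<0,0>
— OS: 2×2; PE[0][0] trace:
  0: (0,0).acc=6  regs=<6,1>
  1: (0,0).acc=42  regs=<4,9>
  2: (0,0).acc=54  regs=<3,4>
  3: (0,0).acc=54  regs=<0,0>
— RS: 2×3; PE[0][0] trace:
  0: (0,0).acc=6  regs=<6,1>
  1: (0,0).acc=36  regs=<36,6>
  2: (0,0).acc=0  regs=<0,0>
  3: (0,0).acc=0  regs=<0,0>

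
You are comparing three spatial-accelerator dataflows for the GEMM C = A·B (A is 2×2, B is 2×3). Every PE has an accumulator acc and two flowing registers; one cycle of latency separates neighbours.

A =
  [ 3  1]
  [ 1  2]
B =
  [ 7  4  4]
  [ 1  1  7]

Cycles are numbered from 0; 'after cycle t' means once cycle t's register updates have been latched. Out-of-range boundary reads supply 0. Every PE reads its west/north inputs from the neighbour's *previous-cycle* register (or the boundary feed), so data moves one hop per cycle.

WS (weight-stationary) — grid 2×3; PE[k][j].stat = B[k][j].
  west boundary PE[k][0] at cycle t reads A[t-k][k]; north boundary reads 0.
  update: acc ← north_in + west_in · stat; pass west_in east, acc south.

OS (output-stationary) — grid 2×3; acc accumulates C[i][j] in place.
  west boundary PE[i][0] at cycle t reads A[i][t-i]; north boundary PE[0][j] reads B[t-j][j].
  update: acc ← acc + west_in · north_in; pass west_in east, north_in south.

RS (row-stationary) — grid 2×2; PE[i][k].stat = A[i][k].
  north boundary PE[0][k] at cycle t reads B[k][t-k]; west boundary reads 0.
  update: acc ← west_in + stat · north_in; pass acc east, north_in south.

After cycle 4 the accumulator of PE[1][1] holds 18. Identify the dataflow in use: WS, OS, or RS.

WS [2×3] PE[1][1] across cycles:
  after 0 — PE[1][1] acc=0, pass-E 0, pass-S 0
  after 1 — PE[1][1] acc=0, pass-E 0, pass-S 0
  after 2 — PE[1][1] acc=13, pass-E 1, pass-S 13
  after 3 — PE[1][1] acc=6, pass-E 2, pass-S 6
  after 4 — PE[1][1] acc=0, pass-E 0, pass-S 0
OS [2×3] PE[1][1] across cycles:
  after 0 — PE[1][1] acc=0, pass-E 0, pass-S 0
  after 1 — PE[1][1] acc=0, pass-E 0, pass-S 0
  after 2 — PE[1][1] acc=4, pass-E 1, pass-S 4
  after 3 — PE[1][1] acc=6, pass-E 2, pass-S 1
  after 4 — PE[1][1] acc=6, pass-E 0, pass-S 0
RS [2×2] PE[1][1] across cycles:
  after 0 — PE[1][1] acc=0, pass-E 0, pass-S 0
  after 1 — PE[1][1] acc=0, pass-E 0, pass-S 0
  after 2 — PE[1][1] acc=9, pass-E 9, pass-S 1
  after 3 — PE[1][1] acc=6, pass-E 6, pass-S 1
  after 4 — PE[1][1] acc=18, pass-E 18, pass-S 7

dataflow = RS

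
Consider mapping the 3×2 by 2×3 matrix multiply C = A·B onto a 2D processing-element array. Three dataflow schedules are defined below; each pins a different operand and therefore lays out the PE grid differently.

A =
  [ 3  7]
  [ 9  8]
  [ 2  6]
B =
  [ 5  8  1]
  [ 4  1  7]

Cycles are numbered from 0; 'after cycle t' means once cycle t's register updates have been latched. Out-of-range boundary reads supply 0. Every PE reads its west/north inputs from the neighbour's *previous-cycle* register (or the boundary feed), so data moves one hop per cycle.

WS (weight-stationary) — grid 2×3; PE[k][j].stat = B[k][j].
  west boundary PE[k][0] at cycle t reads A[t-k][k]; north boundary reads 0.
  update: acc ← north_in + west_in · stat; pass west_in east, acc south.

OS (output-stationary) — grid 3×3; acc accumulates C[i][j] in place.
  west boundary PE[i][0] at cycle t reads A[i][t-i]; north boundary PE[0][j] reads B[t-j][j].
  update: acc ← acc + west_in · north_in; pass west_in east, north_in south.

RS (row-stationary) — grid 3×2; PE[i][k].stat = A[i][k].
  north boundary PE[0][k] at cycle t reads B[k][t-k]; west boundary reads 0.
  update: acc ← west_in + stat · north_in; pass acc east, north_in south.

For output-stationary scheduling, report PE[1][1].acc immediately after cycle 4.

PE[1][1].acc = 80

OS 3×3: PE[1][1] cycle-by-cycle (with neighbour feeds):
  cycle 0: PE[0][1] → acc 0, east 0, south 0
  cycle 0: PE[1][0] → acc 0, east 0, south 0
  cycle 0: PE[1][1] → acc 0, east 0, south 0
  cycle 1: PE[0][1] → acc 24, east 3, south 8
  cycle 1: PE[1][0] → acc 45, east 9, south 5
  cycle 1: PE[1][1] → acc 0, east 0, south 0
  cycle 2: PE[0][1] → acc 31, east 7, south 1
  cycle 2: PE[1][0] → acc 77, east 8, south 4
  cycle 2: PE[1][1] → acc 72, east 9, south 8
  cycle 3: PE[0][1] → acc 31, east 0, south 0
  cycle 3: PE[1][0] → acc 77, east 0, south 0
  cycle 3: PE[1][1] → acc 80, east 8, south 1
  cycle 4: PE[0][1] → acc 31, east 0, south 0
  cycle 4: PE[1][0] → acc 77, east 0, south 0
  cycle 4: PE[1][1] → acc 80, east 0, south 0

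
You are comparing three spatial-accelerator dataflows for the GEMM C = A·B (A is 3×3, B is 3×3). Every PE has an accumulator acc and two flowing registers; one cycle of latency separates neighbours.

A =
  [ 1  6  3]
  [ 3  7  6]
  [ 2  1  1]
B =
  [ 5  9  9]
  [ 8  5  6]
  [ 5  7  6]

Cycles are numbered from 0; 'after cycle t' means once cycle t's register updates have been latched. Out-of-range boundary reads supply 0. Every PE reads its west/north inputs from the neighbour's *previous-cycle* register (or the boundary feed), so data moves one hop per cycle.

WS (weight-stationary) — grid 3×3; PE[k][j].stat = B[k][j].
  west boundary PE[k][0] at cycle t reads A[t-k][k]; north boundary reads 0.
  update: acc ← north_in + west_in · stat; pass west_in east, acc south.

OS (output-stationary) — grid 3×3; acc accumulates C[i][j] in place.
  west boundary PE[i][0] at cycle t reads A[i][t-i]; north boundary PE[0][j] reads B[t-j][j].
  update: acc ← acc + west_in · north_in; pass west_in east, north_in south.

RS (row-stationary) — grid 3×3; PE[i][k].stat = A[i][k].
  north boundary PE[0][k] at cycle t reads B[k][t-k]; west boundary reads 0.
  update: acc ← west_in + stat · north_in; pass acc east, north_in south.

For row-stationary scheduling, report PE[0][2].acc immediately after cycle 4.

PE[0][2].acc = 63

RS 3×3: PE[0][2] cycle-by-cycle (with neighbour feeds):
  0: (0,1).acc=0  regs=<0,0>
  0: (0,2).acc=0  regs=<0,0>
  1: (0,1).acc=53  regs=<53,8>
  1: (0,2).acc=0  regs=<0,0>
  2: (0,1).acc=39  regs=<39,5>
  2: (0,2).acc=68  regs=<68,5>
  3: (0,1).acc=45  regs=<45,6>
  3: (0,2).acc=60  regs=<60,7>
  4: (0,1).acc=0  regs=<0,0>
  4: (0,2).acc=63  regs=<63,6>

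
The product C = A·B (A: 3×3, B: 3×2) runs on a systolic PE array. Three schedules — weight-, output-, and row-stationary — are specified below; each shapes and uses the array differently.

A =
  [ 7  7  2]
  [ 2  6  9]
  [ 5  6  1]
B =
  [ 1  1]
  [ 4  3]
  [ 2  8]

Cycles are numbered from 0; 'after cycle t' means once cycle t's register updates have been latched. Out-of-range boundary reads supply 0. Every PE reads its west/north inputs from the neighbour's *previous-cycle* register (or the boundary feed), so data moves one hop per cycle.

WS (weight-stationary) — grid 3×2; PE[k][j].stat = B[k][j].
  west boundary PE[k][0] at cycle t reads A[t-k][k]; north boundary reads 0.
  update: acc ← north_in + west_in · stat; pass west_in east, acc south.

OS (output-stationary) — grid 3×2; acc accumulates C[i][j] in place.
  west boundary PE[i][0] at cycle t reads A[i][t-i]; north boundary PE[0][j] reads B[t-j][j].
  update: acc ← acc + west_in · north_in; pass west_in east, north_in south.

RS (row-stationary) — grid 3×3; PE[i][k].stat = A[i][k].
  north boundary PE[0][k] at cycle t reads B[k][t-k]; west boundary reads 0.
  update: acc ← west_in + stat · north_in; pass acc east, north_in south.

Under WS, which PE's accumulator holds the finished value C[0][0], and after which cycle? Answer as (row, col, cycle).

(row, col, cycle) = (2, 0, 2)

Under WS, C[0][0] lands at PE[2][0]:
  after 0 — PE[2][0] acc=0, pass-E 0, pass-S 0
  after 1 — PE[2][0] acc=0, pass-E 0, pass-S 0
  after 2 — PE[2][0] acc=39, pass-E 2, pass-S 39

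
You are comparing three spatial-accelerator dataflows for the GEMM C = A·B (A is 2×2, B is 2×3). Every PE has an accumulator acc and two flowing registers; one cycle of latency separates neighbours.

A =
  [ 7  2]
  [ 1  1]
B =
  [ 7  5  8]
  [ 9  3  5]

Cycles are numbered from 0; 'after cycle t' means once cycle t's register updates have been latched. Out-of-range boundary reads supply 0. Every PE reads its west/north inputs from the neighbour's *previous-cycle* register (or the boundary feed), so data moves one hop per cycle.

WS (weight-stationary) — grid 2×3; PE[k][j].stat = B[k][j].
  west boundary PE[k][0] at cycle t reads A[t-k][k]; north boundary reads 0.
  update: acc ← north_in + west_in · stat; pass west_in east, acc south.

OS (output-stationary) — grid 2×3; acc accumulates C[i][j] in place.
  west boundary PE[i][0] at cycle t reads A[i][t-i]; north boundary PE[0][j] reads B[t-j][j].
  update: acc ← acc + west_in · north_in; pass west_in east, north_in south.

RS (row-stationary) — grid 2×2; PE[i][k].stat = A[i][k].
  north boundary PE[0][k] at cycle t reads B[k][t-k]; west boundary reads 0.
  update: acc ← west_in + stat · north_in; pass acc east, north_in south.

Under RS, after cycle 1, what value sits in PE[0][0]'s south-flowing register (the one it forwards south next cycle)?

register = 5

RS on a 2×2 grid — tracing PE[0][0] and its feeders:
  [0] (0,0) acc=49 (h:49 v:7)
  [1] (0,0) acc=35 (h:35 v:5)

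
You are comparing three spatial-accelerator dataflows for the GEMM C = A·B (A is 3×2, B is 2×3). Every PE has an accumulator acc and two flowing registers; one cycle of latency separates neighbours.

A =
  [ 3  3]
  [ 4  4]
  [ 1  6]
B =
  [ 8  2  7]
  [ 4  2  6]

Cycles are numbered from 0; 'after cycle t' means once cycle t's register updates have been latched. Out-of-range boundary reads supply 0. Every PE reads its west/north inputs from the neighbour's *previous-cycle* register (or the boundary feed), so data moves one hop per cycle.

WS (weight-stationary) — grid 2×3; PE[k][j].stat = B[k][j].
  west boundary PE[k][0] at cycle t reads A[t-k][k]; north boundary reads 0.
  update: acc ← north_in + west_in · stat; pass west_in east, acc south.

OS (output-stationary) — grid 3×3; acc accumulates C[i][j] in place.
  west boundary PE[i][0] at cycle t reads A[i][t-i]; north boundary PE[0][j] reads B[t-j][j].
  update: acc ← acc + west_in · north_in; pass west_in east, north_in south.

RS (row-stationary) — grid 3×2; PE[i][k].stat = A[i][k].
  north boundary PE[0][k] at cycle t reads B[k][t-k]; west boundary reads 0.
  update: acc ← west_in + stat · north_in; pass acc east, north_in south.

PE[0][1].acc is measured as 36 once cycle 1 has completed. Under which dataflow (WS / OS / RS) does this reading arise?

WS [2×3] PE[0][1] across cycles:
  t=0 PE[0][1]: acc=0 h=0 v=0
  t=1 PE[0][1]: acc=6 h=3 v=6
OS [3×3] PE[0][1] across cycles:
  t=0 PE[0][1]: acc=0 h=0 v=0
  t=1 PE[0][1]: acc=6 h=3 v=2
RS [3×2] PE[0][1] across cycles:
  t=0 PE[0][1]: acc=0 h=0 v=0
  t=1 PE[0][1]: acc=36 h=36 v=4

dataflow = RS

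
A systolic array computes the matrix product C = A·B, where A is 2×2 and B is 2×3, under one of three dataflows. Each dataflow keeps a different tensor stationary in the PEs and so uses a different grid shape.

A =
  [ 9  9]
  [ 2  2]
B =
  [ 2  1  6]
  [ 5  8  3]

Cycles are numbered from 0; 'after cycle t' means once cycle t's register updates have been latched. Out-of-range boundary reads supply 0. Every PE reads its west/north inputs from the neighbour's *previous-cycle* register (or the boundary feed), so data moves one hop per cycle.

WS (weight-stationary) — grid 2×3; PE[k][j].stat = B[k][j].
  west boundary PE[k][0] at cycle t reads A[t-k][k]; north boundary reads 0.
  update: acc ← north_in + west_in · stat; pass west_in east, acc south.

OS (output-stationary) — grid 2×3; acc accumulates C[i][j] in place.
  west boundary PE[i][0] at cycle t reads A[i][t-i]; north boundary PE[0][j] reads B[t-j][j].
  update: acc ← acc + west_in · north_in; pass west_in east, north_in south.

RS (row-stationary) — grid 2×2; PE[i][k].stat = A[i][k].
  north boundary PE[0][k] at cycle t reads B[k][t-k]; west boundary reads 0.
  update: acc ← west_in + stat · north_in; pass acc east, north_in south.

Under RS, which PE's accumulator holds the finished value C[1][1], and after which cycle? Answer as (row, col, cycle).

RS — PE[1][1] is where C[1][1] collects:
  step 0 · PE1,1: acc=0; fwd→0 fwd↓0
  step 1 · PE1,1: acc=0; fwd→0 fwd↓0
  step 2 · PE1,1: acc=14; fwd→14 fwd↓5
  step 3 · PE1,1: acc=18; fwd→18 fwd↓8

(row, col, cycle) = (1, 1, 3)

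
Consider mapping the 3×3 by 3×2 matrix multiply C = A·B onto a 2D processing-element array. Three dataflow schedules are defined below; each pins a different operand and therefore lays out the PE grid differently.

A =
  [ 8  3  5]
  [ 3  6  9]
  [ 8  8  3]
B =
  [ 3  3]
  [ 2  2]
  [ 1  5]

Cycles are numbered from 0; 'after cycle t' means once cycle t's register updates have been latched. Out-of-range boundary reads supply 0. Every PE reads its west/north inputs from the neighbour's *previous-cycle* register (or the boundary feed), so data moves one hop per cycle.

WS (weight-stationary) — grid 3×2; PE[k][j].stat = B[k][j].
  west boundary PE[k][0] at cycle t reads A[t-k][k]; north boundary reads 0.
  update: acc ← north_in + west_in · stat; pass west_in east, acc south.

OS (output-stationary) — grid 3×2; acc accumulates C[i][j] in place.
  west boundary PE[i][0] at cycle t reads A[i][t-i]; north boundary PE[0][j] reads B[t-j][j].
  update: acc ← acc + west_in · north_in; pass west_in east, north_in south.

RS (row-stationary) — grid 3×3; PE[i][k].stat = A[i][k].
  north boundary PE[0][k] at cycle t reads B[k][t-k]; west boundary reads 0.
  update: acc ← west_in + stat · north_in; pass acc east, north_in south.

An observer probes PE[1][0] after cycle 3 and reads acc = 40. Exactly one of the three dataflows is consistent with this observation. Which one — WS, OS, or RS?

dataflow = WS

Under WS (3×2), PE[1][0]:
  0: (1,0).acc=0  regs=<0,0>
  1: (1,0).acc=30  regs=<3,30>
  2: (1,0).acc=21  regs=<6,21>
  3: (1,0).acc=40  regs=<8,40>
Under OS (3×2), PE[1][0]:
  0: (1,0).acc=0  regs=<0,0>
  1: (1,0).acc=9  regs=<3,3>
  2: (1,0).acc=21  regs=<6,2>
  3: (1,0).acc=30  regs=<9,1>
Under RS (3×3), PE[1][0]:
  0: (1,0).acc=0  regs=<0,0>
  1: (1,0).acc=9  regs=<9,3>
  2: (1,0).acc=9  regs=<9,3>
  3: (1,0).acc=0  regs=<0,0>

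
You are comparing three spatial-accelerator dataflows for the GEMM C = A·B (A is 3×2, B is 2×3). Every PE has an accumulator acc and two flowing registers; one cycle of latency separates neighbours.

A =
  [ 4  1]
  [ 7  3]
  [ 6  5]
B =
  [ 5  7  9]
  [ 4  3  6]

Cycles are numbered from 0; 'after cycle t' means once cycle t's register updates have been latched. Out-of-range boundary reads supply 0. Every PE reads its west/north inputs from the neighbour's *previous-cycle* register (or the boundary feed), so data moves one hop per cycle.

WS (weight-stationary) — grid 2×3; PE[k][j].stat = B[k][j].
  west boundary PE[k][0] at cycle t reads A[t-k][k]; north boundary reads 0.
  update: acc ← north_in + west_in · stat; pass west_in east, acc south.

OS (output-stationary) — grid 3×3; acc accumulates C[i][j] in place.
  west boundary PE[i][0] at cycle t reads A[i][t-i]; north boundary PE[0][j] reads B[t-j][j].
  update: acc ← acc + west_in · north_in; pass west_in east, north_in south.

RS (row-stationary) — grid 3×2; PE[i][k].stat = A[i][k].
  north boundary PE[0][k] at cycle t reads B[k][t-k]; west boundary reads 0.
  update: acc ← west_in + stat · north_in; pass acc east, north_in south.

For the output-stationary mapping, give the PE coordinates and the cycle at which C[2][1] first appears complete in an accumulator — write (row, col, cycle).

(row, col, cycle) = (2, 1, 4)

Under OS, C[2][1] lands at PE[2][1]:
  t=0 PE[2][1]: acc=0 h=0 v=0
  t=1 PE[2][1]: acc=0 h=0 v=0
  t=2 PE[2][1]: acc=0 h=0 v=0
  t=3 PE[2][1]: acc=42 h=6 v=7
  t=4 PE[2][1]: acc=57 h=5 v=3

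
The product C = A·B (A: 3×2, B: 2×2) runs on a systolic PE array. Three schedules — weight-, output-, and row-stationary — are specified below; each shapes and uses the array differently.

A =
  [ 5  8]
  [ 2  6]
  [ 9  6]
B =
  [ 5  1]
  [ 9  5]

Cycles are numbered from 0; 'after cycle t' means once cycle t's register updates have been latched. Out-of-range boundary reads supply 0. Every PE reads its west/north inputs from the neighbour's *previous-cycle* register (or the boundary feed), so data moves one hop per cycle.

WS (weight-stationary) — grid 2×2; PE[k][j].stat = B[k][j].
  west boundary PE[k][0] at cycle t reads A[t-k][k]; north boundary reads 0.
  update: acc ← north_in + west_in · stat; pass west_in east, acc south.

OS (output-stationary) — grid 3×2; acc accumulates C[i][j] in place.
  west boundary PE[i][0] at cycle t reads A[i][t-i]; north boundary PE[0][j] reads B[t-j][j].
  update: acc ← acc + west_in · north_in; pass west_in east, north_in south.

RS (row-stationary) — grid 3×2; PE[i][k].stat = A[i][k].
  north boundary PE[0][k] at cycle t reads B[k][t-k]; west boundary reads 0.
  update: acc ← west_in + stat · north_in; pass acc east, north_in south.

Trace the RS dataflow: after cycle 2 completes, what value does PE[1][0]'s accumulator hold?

RS on a 3×2 grid — tracing PE[1][0] and its feeders:
  cycle 0: PE[0][0] → acc 25, east 25, south 5
  cycle 0: PE[1][0] → acc 0, east 0, south 0
  cycle 1: PE[0][0] → acc 5, east 5, south 1
  cycle 1: PE[1][0] → acc 10, east 10, south 5
  cycle 2: PE[0][0] → acc 0, east 0, south 0
  cycle 2: PE[1][0] → acc 2, east 2, south 1

PE[1][0].acc = 2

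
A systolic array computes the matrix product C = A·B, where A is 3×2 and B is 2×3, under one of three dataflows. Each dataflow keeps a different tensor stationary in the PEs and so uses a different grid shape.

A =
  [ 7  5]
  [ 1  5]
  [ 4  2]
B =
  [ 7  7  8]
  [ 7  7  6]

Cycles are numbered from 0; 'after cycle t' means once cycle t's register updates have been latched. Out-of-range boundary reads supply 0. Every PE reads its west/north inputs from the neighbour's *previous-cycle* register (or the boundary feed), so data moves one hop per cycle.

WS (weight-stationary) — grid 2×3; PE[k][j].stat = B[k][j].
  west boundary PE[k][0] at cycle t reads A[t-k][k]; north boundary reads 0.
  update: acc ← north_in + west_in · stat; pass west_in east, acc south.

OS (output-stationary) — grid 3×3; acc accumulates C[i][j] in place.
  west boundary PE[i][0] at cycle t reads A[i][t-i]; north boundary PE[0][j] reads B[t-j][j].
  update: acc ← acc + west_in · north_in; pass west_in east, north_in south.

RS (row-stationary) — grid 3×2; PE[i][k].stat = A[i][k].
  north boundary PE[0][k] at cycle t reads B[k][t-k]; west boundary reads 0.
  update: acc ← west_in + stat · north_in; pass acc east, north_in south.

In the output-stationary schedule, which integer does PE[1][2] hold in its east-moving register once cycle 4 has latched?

Tracing OS — 3×3 array, target PE[1][2]:
  after 0 — PE[0][2] acc=0, pass-E 0, pass-S 0
  after 0 — PE[1][1] acc=0, pass-E 0, pass-S 0
  after 0 — PE[1][2] acc=0, pass-E 0, pass-S 0
  after 1 — PE[0][2] acc=0, pass-E 0, pass-S 0
  after 1 — PE[1][1] acc=0, pass-E 0, pass-S 0
  after 1 — PE[1][2] acc=0, pass-E 0, pass-S 0
  after 2 — PE[0][2] acc=56, pass-E 7, pass-S 8
  after 2 — PE[1][1] acc=7, pass-E 1, pass-S 7
  after 2 — PE[1][2] acc=0, pass-E 0, pass-S 0
  after 3 — PE[0][2] acc=86, pass-E 5, pass-S 6
  after 3 — PE[1][1] acc=42, pass-E 5, pass-S 7
  after 3 — PE[1][2] acc=8, pass-E 1, pass-S 8
  after 4 — PE[0][2] acc=86, pass-E 0, pass-S 0
  after 4 — PE[1][1] acc=42, pass-E 0, pass-S 0
  after 4 — PE[1][2] acc=38, pass-E 5, pass-S 6

register = 5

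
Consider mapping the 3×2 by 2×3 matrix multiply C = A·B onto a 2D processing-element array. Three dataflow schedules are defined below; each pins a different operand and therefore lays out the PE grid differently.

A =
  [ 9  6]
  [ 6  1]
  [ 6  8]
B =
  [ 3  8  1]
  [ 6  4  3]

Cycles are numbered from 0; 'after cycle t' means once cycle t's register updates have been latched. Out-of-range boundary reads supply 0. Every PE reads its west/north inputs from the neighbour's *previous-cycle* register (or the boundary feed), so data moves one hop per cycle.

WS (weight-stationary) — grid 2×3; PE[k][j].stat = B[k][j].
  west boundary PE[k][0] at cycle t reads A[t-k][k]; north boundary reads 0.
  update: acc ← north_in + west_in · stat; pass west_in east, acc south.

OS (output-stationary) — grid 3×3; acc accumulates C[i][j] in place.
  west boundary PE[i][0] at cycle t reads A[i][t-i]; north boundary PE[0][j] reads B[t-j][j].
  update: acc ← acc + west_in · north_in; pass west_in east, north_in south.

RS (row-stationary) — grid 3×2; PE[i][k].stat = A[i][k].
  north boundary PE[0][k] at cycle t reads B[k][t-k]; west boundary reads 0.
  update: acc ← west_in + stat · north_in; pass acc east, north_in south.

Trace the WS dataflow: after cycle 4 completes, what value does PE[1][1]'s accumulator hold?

WS on a 2×3 grid — tracing PE[1][1] and its feeders:
  t=0 PE[0][1]: acc=0 h=0 v=0
  t=0 PE[1][0]: acc=0 h=0 v=0
  t=0 PE[1][1]: acc=0 h=0 v=0
  t=1 PE[0][1]: acc=72 h=9 v=72
  t=1 PE[1][0]: acc=63 h=6 v=63
  t=1 PE[1][1]: acc=0 h=0 v=0
  t=2 PE[0][1]: acc=48 h=6 v=48
  t=2 PE[1][0]: acc=24 h=1 v=24
  t=2 PE[1][1]: acc=96 h=6 v=96
  t=3 PE[0][1]: acc=48 h=6 v=48
  t=3 PE[1][0]: acc=66 h=8 v=66
  t=3 PE[1][1]: acc=52 h=1 v=52
  t=4 PE[0][1]: acc=0 h=0 v=0
  t=4 PE[1][0]: acc=0 h=0 v=0
  t=4 PE[1][1]: acc=80 h=8 v=80

PE[1][1].acc = 80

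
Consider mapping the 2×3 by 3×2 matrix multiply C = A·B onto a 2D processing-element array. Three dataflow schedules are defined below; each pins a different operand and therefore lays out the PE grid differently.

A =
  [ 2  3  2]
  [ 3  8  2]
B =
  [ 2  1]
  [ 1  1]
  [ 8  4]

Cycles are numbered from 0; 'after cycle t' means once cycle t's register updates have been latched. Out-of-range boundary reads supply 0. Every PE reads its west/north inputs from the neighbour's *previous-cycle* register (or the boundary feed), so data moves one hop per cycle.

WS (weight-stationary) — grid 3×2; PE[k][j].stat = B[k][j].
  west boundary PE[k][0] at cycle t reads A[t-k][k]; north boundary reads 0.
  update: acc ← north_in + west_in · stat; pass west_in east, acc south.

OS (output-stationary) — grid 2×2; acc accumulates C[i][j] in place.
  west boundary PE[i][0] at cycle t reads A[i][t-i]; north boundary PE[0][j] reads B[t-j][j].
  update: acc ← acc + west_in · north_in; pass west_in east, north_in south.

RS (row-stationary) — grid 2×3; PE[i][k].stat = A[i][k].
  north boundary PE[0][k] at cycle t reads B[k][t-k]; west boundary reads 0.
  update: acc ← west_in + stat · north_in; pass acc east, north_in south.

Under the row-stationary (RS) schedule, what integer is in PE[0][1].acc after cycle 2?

RS (2×3). Following PE[0][1] plus its west/north inputs:
  t=0 PE[0][0]: acc=4 h=4 v=2
  t=0 PE[0][1]: acc=0 h=0 v=0
  t=1 PE[0][0]: acc=2 h=2 v=1
  t=1 PE[0][1]: acc=7 h=7 v=1
  t=2 PE[0][0]: acc=0 h=0 v=0
  t=2 PE[0][1]: acc=5 h=5 v=1

PE[0][1].acc = 5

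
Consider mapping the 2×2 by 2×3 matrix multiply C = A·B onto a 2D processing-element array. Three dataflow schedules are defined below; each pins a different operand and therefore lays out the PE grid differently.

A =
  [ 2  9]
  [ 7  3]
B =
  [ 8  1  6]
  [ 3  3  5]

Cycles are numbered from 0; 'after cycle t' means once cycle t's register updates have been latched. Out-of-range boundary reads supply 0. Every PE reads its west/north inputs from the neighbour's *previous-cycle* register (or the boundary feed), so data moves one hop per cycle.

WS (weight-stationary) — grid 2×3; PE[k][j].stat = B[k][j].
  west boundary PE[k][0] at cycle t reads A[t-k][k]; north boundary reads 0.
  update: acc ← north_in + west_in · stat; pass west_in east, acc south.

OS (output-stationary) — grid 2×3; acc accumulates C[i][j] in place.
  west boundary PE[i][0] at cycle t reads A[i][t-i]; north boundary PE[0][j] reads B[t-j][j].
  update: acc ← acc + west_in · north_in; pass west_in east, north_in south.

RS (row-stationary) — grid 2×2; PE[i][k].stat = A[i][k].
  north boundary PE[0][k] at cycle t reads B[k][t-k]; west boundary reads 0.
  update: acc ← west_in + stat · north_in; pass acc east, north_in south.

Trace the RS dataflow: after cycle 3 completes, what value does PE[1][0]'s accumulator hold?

PE[1][0].acc = 42

Tracing RS — 2×2 array, target PE[1][0]:
  @0  [0,0]  acc 16  |  →16  ↓8
  @0  [1,0]  acc 0  |  →0  ↓0
  @1  [0,0]  acc 2  |  →2  ↓1
  @1  [1,0]  acc 56  |  →56  ↓8
  @2  [0,0]  acc 12  |  →12  ↓6
  @2  [1,0]  acc 7  |  →7  ↓1
  @3  [0,0]  acc 0  |  →0  ↓0
  @3  [1,0]  acc 42  |  →42  ↓6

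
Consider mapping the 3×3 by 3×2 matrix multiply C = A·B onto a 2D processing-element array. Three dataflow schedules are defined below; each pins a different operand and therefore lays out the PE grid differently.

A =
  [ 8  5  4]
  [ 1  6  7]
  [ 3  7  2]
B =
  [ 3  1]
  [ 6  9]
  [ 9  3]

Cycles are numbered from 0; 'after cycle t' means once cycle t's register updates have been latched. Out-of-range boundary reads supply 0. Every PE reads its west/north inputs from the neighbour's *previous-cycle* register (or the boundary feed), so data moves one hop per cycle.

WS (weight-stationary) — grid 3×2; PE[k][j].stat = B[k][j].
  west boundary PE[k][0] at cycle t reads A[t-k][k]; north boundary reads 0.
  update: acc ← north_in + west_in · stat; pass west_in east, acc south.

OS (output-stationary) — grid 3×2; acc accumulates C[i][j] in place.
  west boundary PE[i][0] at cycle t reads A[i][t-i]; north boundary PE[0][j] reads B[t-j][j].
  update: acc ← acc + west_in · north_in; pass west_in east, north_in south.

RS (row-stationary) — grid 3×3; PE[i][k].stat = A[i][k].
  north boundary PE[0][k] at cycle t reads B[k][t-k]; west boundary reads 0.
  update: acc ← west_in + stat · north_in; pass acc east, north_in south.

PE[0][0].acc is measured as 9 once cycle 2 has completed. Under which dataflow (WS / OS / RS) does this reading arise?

Under WS (3×2), PE[0][0]:
  step 0 · PE0,0: acc=24; fwd→8 fwd↓24
  step 1 · PE0,0: acc=3; fwd→1 fwd↓3
  step 2 · PE0,0: acc=9; fwd→3 fwd↓9
Under OS (3×2), PE[0][0]:
  step 0 · PE0,0: acc=24; fwd→8 fwd↓3
  step 1 · PE0,0: acc=54; fwd→5 fwd↓6
  step 2 · PE0,0: acc=90; fwd→4 fwd↓9
Under RS (3×3), PE[0][0]:
  step 0 · PE0,0: acc=24; fwd→24 fwd↓3
  step 1 · PE0,0: acc=8; fwd→8 fwd↓1
  step 2 · PE0,0: acc=0; fwd→0 fwd↓0

dataflow = WS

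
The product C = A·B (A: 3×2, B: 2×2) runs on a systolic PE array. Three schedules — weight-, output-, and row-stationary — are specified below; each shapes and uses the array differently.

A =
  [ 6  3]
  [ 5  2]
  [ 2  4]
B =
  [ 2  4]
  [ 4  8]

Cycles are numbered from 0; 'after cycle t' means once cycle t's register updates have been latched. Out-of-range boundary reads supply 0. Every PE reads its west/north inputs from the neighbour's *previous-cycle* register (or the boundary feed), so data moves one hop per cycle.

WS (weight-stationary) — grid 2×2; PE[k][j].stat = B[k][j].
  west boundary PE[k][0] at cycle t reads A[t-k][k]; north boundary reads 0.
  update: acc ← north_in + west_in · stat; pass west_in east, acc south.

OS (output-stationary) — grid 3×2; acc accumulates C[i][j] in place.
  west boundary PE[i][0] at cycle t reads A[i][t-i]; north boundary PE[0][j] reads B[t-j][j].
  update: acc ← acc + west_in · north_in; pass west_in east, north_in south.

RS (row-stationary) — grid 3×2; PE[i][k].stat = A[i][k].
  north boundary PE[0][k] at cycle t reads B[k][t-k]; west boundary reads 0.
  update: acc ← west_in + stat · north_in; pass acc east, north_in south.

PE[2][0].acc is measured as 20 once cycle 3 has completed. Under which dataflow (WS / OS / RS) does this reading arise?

WS: PE[2][0] is outside its 2×2 grid.
Under OS (3×2), PE[2][0]:
  t=0 PE[2][0]: acc=0 h=0 v=0
  t=1 PE[2][0]: acc=0 h=0 v=0
  t=2 PE[2][0]: acc=4 h=2 v=2
  t=3 PE[2][0]: acc=20 h=4 v=4
Under RS (3×2), PE[2][0]:
  t=0 PE[2][0]: acc=0 h=0 v=0
  t=1 PE[2][0]: acc=0 h=0 v=0
  t=2 PE[2][0]: acc=4 h=4 v=2
  t=3 PE[2][0]: acc=8 h=8 v=4

dataflow = OS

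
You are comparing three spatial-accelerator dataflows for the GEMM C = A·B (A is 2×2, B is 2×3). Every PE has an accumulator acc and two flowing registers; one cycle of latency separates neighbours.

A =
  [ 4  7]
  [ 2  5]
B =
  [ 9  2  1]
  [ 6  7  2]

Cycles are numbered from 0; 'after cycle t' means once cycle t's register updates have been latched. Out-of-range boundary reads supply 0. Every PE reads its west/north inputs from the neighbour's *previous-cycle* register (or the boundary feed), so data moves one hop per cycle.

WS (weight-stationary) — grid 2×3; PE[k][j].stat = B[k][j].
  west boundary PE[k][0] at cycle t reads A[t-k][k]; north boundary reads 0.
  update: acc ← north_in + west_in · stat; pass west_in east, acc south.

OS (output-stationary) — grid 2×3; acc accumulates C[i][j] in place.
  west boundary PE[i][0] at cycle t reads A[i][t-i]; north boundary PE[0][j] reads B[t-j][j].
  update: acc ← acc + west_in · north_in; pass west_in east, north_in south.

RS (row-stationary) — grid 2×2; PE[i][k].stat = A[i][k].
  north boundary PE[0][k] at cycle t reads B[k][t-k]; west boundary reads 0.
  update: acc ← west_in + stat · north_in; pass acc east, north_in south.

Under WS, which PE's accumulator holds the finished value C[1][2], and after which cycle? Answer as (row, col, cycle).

WS — PE[1][2] is where C[1][2] collects:
  0: (1,2).acc=0  regs=<0,0>
  1: (1,2).acc=0  regs=<0,0>
  2: (1,2).acc=0  regs=<0,0>
  3: (1,2).acc=18  regs=<7,18>
  4: (1,2).acc=12  regs=<5,12>

(row, col, cycle) = (1, 2, 4)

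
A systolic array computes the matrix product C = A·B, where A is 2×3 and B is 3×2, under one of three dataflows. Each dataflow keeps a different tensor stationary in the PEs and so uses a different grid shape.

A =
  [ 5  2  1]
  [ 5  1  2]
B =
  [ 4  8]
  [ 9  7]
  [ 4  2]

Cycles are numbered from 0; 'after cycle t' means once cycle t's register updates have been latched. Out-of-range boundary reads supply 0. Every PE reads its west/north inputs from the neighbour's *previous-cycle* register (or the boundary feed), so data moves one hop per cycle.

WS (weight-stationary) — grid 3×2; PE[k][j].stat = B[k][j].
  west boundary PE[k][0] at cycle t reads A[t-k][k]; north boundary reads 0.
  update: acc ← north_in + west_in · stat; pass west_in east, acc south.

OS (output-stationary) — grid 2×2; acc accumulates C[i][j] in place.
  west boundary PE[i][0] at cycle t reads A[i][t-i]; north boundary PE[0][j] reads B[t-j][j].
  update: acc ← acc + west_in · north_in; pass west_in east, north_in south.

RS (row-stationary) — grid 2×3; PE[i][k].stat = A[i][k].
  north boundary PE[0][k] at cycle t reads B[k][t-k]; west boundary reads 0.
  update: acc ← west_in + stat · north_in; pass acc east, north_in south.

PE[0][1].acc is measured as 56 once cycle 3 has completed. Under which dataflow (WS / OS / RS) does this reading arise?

WS (3×2 grid), PE[0][1]:
  @0  [0,1]  acc 0  |  →0  ↓0
  @1  [0,1]  acc 40  |  →5  ↓40
  @2  [0,1]  acc 40  |  →5  ↓40
  @3  [0,1]  acc 0  |  →0  ↓0
OS (2×2 grid), PE[0][1]:
  @0  [0,1]  acc 0  |  →0  ↓0
  @1  [0,1]  acc 40  |  →5  ↓8
  @2  [0,1]  acc 54  |  →2  ↓7
  @3  [0,1]  acc 56  |  →1  ↓2
RS (2×3 grid), PE[0][1]:
  @0  [0,1]  acc 0  |  →0  ↓0
  @1  [0,1]  acc 38  |  →38  ↓9
  @2  [0,1]  acc 54  |  →54  ↓7
  @3  [0,1]  acc 0  |  →0  ↓0

dataflow = OS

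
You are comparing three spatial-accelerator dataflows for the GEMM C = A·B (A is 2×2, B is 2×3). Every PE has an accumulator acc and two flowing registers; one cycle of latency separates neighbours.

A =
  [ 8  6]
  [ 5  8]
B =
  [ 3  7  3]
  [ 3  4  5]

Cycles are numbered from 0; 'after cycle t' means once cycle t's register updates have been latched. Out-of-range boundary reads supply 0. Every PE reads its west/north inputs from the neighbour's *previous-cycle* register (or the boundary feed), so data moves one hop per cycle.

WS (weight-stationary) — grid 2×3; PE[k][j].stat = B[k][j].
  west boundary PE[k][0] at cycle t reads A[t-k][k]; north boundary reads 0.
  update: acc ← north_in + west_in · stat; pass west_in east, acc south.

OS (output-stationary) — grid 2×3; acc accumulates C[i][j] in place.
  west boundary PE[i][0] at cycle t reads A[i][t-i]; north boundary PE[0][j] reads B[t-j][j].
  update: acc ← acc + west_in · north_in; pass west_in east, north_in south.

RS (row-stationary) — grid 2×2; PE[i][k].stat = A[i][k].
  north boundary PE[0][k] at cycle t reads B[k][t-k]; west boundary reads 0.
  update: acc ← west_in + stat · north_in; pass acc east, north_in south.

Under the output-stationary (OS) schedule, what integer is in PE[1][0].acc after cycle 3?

OS on a 2×3 grid — tracing PE[1][0] and its feeders:
  t=0 PE[0][0]: acc=24 h=8 v=3
  t=0 PE[1][0]: acc=0 h=0 v=0
  t=1 PE[0][0]: acc=42 h=6 v=3
  t=1 PE[1][0]: acc=15 h=5 v=3
  t=2 PE[0][0]: acc=42 h=0 v=0
  t=2 PE[1][0]: acc=39 h=8 v=3
  t=3 PE[0][0]: acc=42 h=0 v=0
  t=3 PE[1][0]: acc=39 h=0 v=0

PE[1][0].acc = 39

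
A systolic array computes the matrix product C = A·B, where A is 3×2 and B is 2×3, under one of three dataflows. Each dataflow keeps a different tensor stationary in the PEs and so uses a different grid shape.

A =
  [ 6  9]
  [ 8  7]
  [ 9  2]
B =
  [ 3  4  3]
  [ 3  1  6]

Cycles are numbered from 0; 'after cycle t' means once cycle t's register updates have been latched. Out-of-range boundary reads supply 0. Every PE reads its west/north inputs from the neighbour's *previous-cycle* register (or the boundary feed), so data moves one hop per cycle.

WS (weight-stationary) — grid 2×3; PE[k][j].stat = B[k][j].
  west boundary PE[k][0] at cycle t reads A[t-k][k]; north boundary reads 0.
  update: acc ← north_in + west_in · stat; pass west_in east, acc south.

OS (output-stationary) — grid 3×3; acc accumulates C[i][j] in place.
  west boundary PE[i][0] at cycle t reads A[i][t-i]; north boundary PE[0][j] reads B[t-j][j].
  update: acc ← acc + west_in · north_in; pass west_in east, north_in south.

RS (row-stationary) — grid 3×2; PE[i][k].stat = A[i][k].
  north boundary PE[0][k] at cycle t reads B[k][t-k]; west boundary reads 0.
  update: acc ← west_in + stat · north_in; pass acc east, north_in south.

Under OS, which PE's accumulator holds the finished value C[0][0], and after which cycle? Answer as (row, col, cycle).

(row, col, cycle) = (0, 0, 1)

OS: C[0][0] accumulates in PE[0][0]:
  after 0 — PE[0][0] acc=18, pass-E 6, pass-S 3
  after 1 — PE[0][0] acc=45, pass-E 9, pass-S 3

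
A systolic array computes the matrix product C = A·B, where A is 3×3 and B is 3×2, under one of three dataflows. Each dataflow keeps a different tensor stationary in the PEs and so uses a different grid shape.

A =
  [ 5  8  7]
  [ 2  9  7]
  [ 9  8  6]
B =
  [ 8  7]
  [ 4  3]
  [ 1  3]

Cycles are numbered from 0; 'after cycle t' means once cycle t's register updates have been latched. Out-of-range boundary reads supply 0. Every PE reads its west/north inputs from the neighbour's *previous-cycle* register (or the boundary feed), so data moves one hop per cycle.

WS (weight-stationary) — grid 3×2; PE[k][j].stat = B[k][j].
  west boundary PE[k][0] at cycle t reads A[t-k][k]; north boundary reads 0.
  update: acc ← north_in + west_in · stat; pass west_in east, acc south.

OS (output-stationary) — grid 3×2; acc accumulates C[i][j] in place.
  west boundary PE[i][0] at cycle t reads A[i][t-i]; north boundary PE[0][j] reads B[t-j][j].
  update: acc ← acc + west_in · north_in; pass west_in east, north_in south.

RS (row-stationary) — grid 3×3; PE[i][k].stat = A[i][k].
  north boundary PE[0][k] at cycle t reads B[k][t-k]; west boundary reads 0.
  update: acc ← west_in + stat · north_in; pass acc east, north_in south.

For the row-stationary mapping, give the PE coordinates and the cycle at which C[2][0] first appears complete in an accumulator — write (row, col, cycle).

RS: C[2][0] accumulates in PE[2][2]:
  cycle 0: PE[2][2] → acc 0, east 0, south 0
  cycle 1: PE[2][2] → acc 0, east 0, south 0
  cycle 2: PE[2][2] → acc 0, east 0, south 0
  cycle 3: PE[2][2] → acc 0, east 0, south 0
  cycle 4: PE[2][2] → acc 110, east 110, south 1

(row, col, cycle) = (2, 2, 4)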